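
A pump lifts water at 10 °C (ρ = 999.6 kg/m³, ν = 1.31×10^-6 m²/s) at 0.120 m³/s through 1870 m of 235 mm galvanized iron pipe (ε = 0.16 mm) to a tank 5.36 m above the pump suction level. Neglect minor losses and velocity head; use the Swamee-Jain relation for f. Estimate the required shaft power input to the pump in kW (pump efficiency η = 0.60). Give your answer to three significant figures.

V = 4Q/(πD²) = 2.767 m/s; Re = 4.96×10^5; ε/D = 6.81×10^-4; f = 0.01883
h_f = f(L/D)V²/2g = 58.45 m
Total head H = z + h_f = 5.36 + 58.45 = 63.81 m
P_hyd = ρgQH = 999.6·9.81·0.120·63.81 = 75.08 kW
P_shaft = P_hyd/η = 75.08/0.60 = 125.1 kW

P_shaft ≈ 125 kW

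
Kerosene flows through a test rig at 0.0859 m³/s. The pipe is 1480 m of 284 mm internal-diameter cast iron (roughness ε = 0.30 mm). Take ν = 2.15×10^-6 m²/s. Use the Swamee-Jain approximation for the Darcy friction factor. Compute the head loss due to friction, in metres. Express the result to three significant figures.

V = 4Q/(πD²) = 4·0.0859/(π·0.284²) = 1.356 m/s
Re = VD/ν = 1.356·0.284/2.15×10^-6 = 1.79×10^5 → turbulent
ε/D = 0.30/284 = 0.00106
Swamee-Jain: f = 0.02155
h_f = f(L/D)V²/(2g) = 0.02155·(1480/0.284)·1.356²/(2·9.81) = 10.53 m

h_f ≈ 10.5 m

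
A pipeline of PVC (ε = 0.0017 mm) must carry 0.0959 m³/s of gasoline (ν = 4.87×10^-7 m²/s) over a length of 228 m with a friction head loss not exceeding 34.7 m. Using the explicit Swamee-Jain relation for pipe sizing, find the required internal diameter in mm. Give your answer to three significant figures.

Swamee-Jain (Type III): D = 0.66·[ε^1.25·(LQ²/(gh_f))^4.75 + ν·Q^9.4·(L/(gh_f))^5.2]^0.04
LQ²/(gh_f) = 0.006160; L/(gh_f) = 0.6698
Term 1 = ε^1.25·(…)^4.75 = 1.94×10^-18; Term 2 = ν·Q^9.4·(…)^5.2 = 1.63×10^-17
D = 0.66·(1.94×10^-18 + 1.63×10^-17)^0.04 = 0.1412 m = 141 mm
Check: V = 6.12 m/s, Re = 1.78×10^6, f = 0.01098, h_f = 33.8 m ≈ 34.7 m ✓

D ≈ 141 mm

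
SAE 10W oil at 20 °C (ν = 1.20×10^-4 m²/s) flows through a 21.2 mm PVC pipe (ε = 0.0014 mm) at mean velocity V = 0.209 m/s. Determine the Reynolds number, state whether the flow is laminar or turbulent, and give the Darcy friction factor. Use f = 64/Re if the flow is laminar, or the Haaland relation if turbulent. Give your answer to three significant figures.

Re = VD/ν = 0.2090·0.0212/1.20×10^-4 = 36.9
Re < 2300 → laminar → f = 64/Re = 1.733

Re ≈ 36.9; laminar; f = 64/Re ≈ 1.73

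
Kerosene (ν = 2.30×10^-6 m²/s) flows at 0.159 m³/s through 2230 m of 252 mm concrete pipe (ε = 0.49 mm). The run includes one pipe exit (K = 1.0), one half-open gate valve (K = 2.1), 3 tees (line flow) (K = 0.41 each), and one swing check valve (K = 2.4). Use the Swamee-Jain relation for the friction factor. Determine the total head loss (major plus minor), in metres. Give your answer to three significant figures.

V = 4Q/(πD²) = 3.188 m/s; V²/2g = 0.5180 m
Re = 3.49×10^5, ε/D = 0.00194 → f = 0.02391 (Swamee-Jain)
Major: h_f = f(L/D)·V²/2g = 0.02391·8849·0.5180 = 109.6 m
Minor: ΣK = 6.73; h_m = ΣK·V²/2g = 3.486 m
Total H_L = 109.6 + 3.486 = 113.1 m

H_L ≈ 113 m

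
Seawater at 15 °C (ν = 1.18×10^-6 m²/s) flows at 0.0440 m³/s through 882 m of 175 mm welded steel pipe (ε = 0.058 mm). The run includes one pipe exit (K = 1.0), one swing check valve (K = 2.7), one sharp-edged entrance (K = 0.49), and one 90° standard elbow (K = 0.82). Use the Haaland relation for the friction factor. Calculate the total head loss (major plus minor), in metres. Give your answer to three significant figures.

V = 4Q/(πD²) = 1.829 m/s; V²/2g = 0.1706 m
Re = 2.71×10^5, ε/D = 3.31×10^-4 → f = 0.01717 (Haaland)
Major: h_f = f(L/D)·V²/2g = 0.01717·5040·0.1706 = 14.76 m
Minor: ΣK = 5.01; h_m = ΣK·V²/2g = 0.8545 m
Total H_L = 14.76 + 0.8545 = 15.61 m

H_L ≈ 15.6 m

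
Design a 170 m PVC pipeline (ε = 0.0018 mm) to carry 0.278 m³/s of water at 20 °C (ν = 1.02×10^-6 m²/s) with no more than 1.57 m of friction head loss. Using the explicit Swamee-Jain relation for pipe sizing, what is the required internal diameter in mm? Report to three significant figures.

D ≈ 387 mm

Swamee-Jain (Type III): D = 0.66·[ε^1.25·(LQ²/(gh_f))^4.75 + ν·Q^9.4·(L/(gh_f))^5.2]^0.04
LQ²/(gh_f) = 0.8530; L/(gh_f) = 11.04
Term 1 = ε^1.25·(…)^4.75 = 3.10×10^-8; Term 2 = ν·Q^9.4·(…)^5.2 = 1.61×10^-6
D = 0.66·(3.10×10^-8 + 1.61×10^-6)^0.04 = 0.3873 m = 387 mm
Check: V = 2.36 m/s, Re = 8.96×10^5, f = 0.01193, h_f = 1.49 m ≈ 1.57 m ✓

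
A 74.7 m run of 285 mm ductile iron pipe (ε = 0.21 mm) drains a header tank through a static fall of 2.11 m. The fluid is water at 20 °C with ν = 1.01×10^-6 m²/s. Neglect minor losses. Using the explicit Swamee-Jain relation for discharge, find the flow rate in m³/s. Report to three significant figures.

Swamee-Jain (Type II): Q = -0.965·√(gD⁵h_f/L)·ln[ε/(3.7D) + √(3.17ν²L/(gD³h_f))]
√(gD⁵h_f/L) = √(9.81·0.285⁵·2.11/74.7) = 0.02283
ε/(3.7D) = 1.99×10^-4; √(3.17ν²L/(gD³h_f)) = 2.25×10^-5
Q = -0.965·0.02283·ln(2.216×10^-4) = 0.1853 m³/s
Check: V = 2.91 m/s, Re = 8.20×10^5, f = 0.01882, h_f = 2.12 m ≈ 2.11 m ✓

Q ≈ 0.185 m³/s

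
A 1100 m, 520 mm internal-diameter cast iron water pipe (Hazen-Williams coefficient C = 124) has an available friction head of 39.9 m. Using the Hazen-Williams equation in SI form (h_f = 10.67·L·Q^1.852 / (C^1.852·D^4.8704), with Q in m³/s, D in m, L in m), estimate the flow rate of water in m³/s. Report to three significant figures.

Rearranging: Q = [h_f·C^1.852·D^4.8704 / (10.67·L)]^(1/1.852)
Q = [39.9·124^1.852·0.520^4.8704 / (10.67·1100)]^0.540 = 1.032 m³/s

Q ≈ 1.03 m³/s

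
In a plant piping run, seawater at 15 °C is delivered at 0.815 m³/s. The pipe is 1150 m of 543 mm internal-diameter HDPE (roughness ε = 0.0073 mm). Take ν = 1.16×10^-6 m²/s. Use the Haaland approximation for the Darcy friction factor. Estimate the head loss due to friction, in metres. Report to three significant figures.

V = 4Q/(πD²) = 4·0.815/(π·0.543²) = 3.519 m/s
Re = VD/ν = 3.519·0.543/1.16×10^-6 = 1.65×10^6 → turbulent
ε/D = 0.0073/543 = 1.34×10^-5
Haaland: f = 0.01102
h_f = f(L/D)V²/(2g) = 0.01102·(1150/0.543)·3.519²/(2·9.81) = 14.73 m

h_f ≈ 14.7 m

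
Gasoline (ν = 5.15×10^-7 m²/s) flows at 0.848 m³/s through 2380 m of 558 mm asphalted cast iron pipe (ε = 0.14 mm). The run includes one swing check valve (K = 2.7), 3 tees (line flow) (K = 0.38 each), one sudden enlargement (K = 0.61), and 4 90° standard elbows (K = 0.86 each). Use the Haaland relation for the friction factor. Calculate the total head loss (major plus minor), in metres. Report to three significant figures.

V = 4Q/(πD²) = 3.468 m/s; V²/2g = 0.6129 m
Re = 3.76×10^6, ε/D = 2.51×10^-4 → f = 0.01462 (Haaland)
Major: h_f = f(L/D)·V²/2g = 0.01462·4265·0.6129 = 38.22 m
Minor: ΣK = 7.89; h_m = ΣK·V²/2g = 4.836 m
Total H_L = 38.22 + 4.836 = 43.05 m

H_L ≈ 43.1 m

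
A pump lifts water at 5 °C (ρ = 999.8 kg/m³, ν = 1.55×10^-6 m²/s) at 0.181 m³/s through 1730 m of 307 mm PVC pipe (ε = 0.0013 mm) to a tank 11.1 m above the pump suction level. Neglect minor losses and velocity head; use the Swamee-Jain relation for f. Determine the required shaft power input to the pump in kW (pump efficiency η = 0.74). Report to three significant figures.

V = 4Q/(πD²) = 2.445 m/s; Re = 4.84×10^5; ε/D = 4.23×10^-6; f = 0.01323
h_f = f(L/D)V²/2g = 22.72 m
Total head H = z + h_f = 11.1 + 22.72 = 33.82 m
P_hyd = ρgQH = 999.8·9.81·0.181·33.82 = 60.05 kW
P_shaft = P_hyd/η = 60.05/0.74 = 81.14 kW

P_shaft ≈ 81.1 kW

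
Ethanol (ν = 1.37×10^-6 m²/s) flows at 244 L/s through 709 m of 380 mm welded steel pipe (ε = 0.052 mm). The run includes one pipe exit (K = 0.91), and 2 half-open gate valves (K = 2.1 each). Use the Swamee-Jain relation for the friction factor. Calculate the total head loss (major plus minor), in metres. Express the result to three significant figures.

V = 4Q/(πD²) = 2.151 m/s; V²/2g = 0.2359 m
Re = 5.97×10^5, ε/D = 1.37×10^-4 → f = 0.01462 (Swamee-Jain)
Major: h_f = f(L/D)·V²/2g = 0.01462·1866·0.2359 = 6.437 m
Minor: ΣK = 5.11; h_m = ΣK·V²/2g = 1.206 m
Total H_L = 6.437 + 1.206 = 7.643 m

H_L ≈ 7.64 m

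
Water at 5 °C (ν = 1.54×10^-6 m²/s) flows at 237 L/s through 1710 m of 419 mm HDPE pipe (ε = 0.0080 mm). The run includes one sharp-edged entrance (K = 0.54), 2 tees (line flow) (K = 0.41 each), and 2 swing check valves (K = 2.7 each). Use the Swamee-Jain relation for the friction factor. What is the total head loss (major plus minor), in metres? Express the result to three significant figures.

H_L ≈ 9.34 m

V = 4Q/(πD²) = 1.719 m/s; V²/2g = 0.1506 m
Re = 4.68×10^5, ε/D = 1.91×10^-5 → f = 0.01354 (Swamee-Jain)
Major: h_f = f(L/D)·V²/2g = 0.01354·4081·0.1506 = 8.320 m
Minor: ΣK = 6.76; h_m = ΣK·V²/2g = 1.018 m
Total H_L = 8.320 + 1.018 = 9.338 m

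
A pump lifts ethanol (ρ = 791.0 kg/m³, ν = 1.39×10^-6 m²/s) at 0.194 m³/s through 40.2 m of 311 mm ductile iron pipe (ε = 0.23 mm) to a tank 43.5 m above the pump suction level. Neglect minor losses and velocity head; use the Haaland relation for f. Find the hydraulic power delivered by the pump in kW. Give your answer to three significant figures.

V = 4Q/(πD²) = 2.554 m/s; Re = 5.71×10^5; ε/D = 7.40×10^-4; f = 0.01887
h_f = f(L/D)V²/2g = 0.8110 m
Total head H = z + h_f = 43.5 + 0.8110 = 44.31 m
P_hyd = ρgQH = 791.0·9.81·0.194·44.31 = 66.71 kW

P_hyd ≈ 66.7 kW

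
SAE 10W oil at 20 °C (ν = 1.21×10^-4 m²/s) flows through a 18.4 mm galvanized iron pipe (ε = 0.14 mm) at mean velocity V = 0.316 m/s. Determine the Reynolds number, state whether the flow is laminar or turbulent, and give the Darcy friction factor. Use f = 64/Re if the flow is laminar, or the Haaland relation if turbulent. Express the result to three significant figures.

Re ≈ 48.1; laminar; f = 64/Re ≈ 1.33

Re = VD/ν = 0.3160·0.0184/1.21×10^-4 = 48.1
Re < 2300 → laminar → f = 64/Re = 1.332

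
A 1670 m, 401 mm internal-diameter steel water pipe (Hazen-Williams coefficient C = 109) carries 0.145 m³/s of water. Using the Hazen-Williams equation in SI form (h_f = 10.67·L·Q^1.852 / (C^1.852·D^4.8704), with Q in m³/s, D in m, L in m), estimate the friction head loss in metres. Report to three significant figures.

h_f = 10.67·1670·0.145^1.852 / (109^1.852·0.401^4.8704) = 7.199 m

h_f ≈ 7.20 m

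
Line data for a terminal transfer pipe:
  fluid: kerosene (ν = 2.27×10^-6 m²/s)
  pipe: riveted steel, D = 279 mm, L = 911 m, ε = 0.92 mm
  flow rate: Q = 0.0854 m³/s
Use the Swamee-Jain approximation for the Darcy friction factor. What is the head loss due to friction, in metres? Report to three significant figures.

V = 4Q/(πD²) = 4·0.0854/(π·0.279²) = 1.397 m/s
Re = VD/ν = 1.397·0.279/2.27×10^-6 = 1.72×10^5 → turbulent
ε/D = 0.92/279 = 0.00330
Swamee-Jain: f = 0.02780
h_f = f(L/D)V²/(2g) = 0.02780·(911/0.279)·1.397²/(2·9.81) = 9.028 m

h_f ≈ 9.03 m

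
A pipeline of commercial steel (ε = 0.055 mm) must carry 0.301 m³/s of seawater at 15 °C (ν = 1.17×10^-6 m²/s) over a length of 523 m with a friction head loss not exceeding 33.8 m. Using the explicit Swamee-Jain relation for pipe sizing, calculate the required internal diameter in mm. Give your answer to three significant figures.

D ≈ 283 mm

Swamee-Jain (Type III): D = 0.66·[ε^1.25·(LQ²/(gh_f))^4.75 + ν·Q^9.4·(L/(gh_f))^5.2]^0.04
LQ²/(gh_f) = 0.1429; L/(gh_f) = 1.577
Term 1 = ε^1.25·(…)^4.75 = 4.59×10^-10; Term 2 = ν·Q^9.4·(…)^5.2 = 1.57×10^-10
D = 0.66·(4.59×10^-10 + 1.57×10^-10)^0.04 = 0.2826 m = 283 mm
Check: V = 4.80 m/s, Re = 1.16×10^6, f = 0.01459, h_f = 31.7 m ≈ 33.8 m ✓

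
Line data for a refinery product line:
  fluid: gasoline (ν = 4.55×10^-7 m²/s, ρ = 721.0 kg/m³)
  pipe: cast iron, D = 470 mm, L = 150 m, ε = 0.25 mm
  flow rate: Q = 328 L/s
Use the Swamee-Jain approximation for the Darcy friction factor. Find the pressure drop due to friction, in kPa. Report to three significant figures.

V = 4Q/(πD²) = 4·0.328/(π·0.470²) = 1.891 m/s
Re = VD/ν = 1.891·0.470/4.55×10^-7 = 1.95×10^6 → turbulent
ε/D = 0.25/470 = 5.32×10^-4
Swamee-Jain: f = 0.01726
h_f = f(L/D)V²/(2g) = 0.01726·(150/0.470)·1.891²/(2·9.81) = 1.003 m
Δp = ρg·h_f = 721.0·9.81·1.003 = 7.097 kPa

Δp ≈ 7.10 kPa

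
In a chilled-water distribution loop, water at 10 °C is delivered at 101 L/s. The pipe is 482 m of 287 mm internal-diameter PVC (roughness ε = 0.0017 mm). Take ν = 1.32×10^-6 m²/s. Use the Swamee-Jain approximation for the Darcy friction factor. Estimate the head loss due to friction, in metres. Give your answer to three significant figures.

V = 4Q/(πD²) = 4·0.101/(π·0.287²) = 1.561 m/s
Re = VD/ν = 1.561·0.287/1.32×10^-6 = 3.39×10^5 → turbulent
ε/D = 0.0017/287 = 5.92×10^-6
Swamee-Jain: f = 0.01412
h_f = f(L/D)V²/(2g) = 0.01412·(482/0.287)·1.561²/(2·9.81) = 2.947 m

h_f ≈ 2.95 m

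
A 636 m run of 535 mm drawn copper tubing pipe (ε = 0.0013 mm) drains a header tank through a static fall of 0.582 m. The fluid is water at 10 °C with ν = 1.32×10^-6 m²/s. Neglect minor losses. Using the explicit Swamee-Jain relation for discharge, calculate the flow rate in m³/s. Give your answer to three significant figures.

Swamee-Jain (Type II): Q = -0.965·√(gD⁵h_f/L)·ln[ε/(3.7D) + √(3.17ν²L/(gD³h_f))]
√(gD⁵h_f/L) = √(9.81·0.535⁵·0.582/636) = 0.01984
ε/(3.7D) = 6.57×10^-7; √(3.17ν²L/(gD³h_f)) = 6.34×10^-5
Q = -0.965·0.01984·ln(6.404×10^-5) = 0.1848 m³/s
Check: V = 0.822 m/s, Re = 3.33×10^5, f = 0.01413, h_f = 0.579 m ≈ 0.582 m ✓

Q ≈ 0.185 m³/s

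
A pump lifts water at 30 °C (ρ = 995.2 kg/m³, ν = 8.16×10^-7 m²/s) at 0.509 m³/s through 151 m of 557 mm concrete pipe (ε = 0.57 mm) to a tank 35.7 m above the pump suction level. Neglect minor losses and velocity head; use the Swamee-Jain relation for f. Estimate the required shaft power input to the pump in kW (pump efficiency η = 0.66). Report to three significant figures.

V = 4Q/(πD²) = 2.089 m/s; Re = 1.43×10^6; ε/D = 0.00102; f = 0.02003
h_f = f(L/D)V²/2g = 1.208 m
Total head H = z + h_f = 35.7 + 1.208 = 36.91 m
P_hyd = ρgQH = 995.2·9.81·0.509·36.91 = 183.4 kW
P_shaft = P_hyd/η = 183.4/0.66 = 277.9 kW

P_shaft ≈ 278 kW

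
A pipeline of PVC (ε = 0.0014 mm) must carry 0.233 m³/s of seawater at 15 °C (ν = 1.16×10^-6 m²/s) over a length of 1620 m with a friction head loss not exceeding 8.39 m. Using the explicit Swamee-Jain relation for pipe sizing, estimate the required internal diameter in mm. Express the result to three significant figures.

Swamee-Jain (Type III): D = 0.66·[ε^1.25·(LQ²/(gh_f))^4.75 + ν·Q^9.4·(L/(gh_f))^5.2]^0.04
LQ²/(gh_f) = 1.069; L/(gh_f) = 19.68
Term 1 = ε^1.25·(…)^4.75 = 6.60×10^-8; Term 2 = ν·Q^9.4·(…)^5.2 = 7.03×10^-6
D = 0.66·(6.60×10^-8 + 7.03×10^-6)^0.04 = 0.4108 m = 411 mm
Check: V = 1.76 m/s, Re = 6.23×10^5, f = 0.01266, h_f = 7.87 m ≈ 8.39 m ✓

D ≈ 411 mm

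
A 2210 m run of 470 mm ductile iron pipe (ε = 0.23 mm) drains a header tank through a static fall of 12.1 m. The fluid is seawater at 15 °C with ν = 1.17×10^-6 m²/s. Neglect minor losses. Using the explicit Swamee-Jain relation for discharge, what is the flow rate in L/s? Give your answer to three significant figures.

Swamee-Jain (Type II): Q = -0.965·√(gD⁵h_f/L)·ln[ε/(3.7D) + √(3.17ν²L/(gD³h_f))]
√(gD⁵h_f/L) = √(9.81·0.470⁵·12.1/2210) = 0.03510
ε/(3.7D) = 1.32×10^-4; √(3.17ν²L/(gD³h_f)) = 2.79×10^-5
Q = -0.965·0.03510·ln(1.602×10^-4) = 0.2960 m³/s
Check: V = 1.71 m/s, Re = 6.85×10^5, f = 0.01746, h_f = 12.2 m ≈ 12.1 m ✓

Q ≈ 296 L/s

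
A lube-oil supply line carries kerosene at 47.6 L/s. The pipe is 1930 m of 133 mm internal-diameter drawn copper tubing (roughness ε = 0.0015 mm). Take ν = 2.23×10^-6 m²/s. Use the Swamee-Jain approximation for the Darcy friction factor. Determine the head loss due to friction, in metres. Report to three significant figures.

V = 4Q/(πD²) = 4·0.0476/(π·0.133²) = 3.426 m/s
Re = VD/ν = 3.426·0.133/2.23×10^-6 = 2.04×10^5 → turbulent
ε/D = 0.0015/133 = 1.13×10^-5
Swamee-Jain: f = 0.01557
h_f = f(L/D)V²/(2g) = 0.01557·(1930/0.133)·3.426²/(2·9.81) = 135.2 m

h_f ≈ 135 m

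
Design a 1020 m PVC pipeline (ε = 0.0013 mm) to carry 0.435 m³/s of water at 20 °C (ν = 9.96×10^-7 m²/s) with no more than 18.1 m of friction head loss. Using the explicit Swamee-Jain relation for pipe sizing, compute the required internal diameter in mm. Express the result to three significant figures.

D ≈ 400 mm

Swamee-Jain (Type III): D = 0.66·[ε^1.25·(LQ²/(gh_f))^4.75 + ν·Q^9.4·(L/(gh_f))^5.2]^0.04
LQ²/(gh_f) = 1.087; L/(gh_f) = 5.745
Term 1 = ε^1.25·(…)^4.75 = 6.52×10^-8; Term 2 = ν·Q^9.4·(…)^5.2 = 3.53×10^-6
D = 0.66·(6.52×10^-8 + 3.53×10^-6)^0.04 = 0.3998 m = 400 mm
Check: V = 3.47 m/s, Re = 1.39×10^6, f = 0.01109, h_f = 17.3 m ≈ 18.1 m ✓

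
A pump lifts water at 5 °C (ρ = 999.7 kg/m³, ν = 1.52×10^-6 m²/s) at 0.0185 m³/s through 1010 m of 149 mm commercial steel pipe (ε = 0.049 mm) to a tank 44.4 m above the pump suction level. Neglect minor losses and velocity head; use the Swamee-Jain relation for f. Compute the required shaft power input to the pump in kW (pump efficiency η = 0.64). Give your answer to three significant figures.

P_shaft ≈ 14.7 kW

V = 4Q/(πD²) = 1.061 m/s; Re = 1.04×10^5; ε/D = 3.29×10^-4; f = 0.01953
h_f = f(L/D)V²/2g = 7.594 m
Total head H = z + h_f = 44.4 + 7.594 = 51.99 m
P_hyd = ρgQH = 999.7·9.81·0.0185·51.99 = 9.433 kW
P_shaft = P_hyd/η = 9.433/0.64 = 14.74 kW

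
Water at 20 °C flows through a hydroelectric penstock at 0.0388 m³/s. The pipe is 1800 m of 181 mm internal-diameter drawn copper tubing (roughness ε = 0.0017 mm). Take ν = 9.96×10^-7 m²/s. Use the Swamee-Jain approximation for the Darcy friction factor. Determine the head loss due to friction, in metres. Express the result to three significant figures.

h_f ≈ 17.0 m

V = 4Q/(πD²) = 4·0.0388/(π·0.181²) = 1.508 m/s
Re = VD/ν = 1.508·0.181/9.96×10^-7 = 2.74×10^5 → turbulent
ε/D = 0.0017/181 = 9.39×10^-6
Swamee-Jain: f = 0.01473
h_f = f(L/D)V²/(2g) = 0.01473·(1800/0.181)·1.508²/(2·9.81) = 16.97 m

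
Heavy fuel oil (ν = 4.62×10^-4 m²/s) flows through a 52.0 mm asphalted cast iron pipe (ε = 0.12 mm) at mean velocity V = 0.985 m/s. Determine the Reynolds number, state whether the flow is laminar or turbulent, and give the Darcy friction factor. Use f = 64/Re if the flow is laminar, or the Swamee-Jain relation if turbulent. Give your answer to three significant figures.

Re = VD/ν = 0.9850·0.0520/4.62×10^-4 = 111
Re < 2300 → laminar → f = 64/Re = 0.5773

Re ≈ 111; laminar; f = 64/Re ≈ 0.577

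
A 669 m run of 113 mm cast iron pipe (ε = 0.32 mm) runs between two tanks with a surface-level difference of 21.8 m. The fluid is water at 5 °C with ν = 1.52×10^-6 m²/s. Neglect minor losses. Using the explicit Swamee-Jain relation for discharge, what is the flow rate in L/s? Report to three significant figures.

Swamee-Jain (Type II): Q = -0.965·√(gD⁵h_f/L)·ln[ε/(3.7D) + √(3.17ν²L/(gD³h_f))]
√(gD⁵h_f/L) = √(9.81·0.113⁵·21.8/669) = 0.002427
ε/(3.7D) = 7.65×10^-4; √(3.17ν²L/(gD³h_f)) = 1.26×10^-4
Q = -0.965·0.002427·ln(8.914×10^-4) = 0.01645 m³/s
Check: V = 1.64 m/s, Re = 1.22×10^5, f = 0.02710, h_f = 22.0 m ≈ 21.8 m ✓

Q ≈ 16.4 L/s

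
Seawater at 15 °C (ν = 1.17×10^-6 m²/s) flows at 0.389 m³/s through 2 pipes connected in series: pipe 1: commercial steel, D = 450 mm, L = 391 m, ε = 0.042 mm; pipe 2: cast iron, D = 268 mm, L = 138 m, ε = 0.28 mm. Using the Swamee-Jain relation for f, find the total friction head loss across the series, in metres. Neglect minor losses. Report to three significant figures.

H ≈ 28.7 m

Pipe 1: V = 2.446 m/s, Re = 9.41×10^5, ε/D = 9.33×10^-5, f = 0.01348, h_1 = f(L/D)V²/2g = 3.571 m
Pipe 2: V = 6.896 m/s, Re = 1.58×10^6, ε/D = 0.00104, f = 0.02010, h_2 = f(L/D)V²/2g = 25.09 m
Series → Q common, losses add: H = Σh = 28.66 m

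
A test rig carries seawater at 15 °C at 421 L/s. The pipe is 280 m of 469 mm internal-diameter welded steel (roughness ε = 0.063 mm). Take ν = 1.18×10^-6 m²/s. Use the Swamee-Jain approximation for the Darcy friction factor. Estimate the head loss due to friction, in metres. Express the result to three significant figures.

h_f ≈ 2.53 m

V = 4Q/(πD²) = 4·0.421/(π·0.469²) = 2.437 m/s
Re = VD/ν = 2.437·0.469/1.18×10^-6 = 9.69×10^5 → turbulent
ε/D = 0.063/469 = 1.34×10^-4
Swamee-Jain: f = 0.01402
h_f = f(L/D)V²/(2g) = 0.01402·(280/0.469)·2.437²/(2·9.81) = 2.533 m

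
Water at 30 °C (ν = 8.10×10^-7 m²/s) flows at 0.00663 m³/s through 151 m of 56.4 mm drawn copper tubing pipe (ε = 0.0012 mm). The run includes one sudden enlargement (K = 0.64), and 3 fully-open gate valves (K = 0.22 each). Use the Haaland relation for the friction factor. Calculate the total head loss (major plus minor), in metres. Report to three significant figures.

V = 4Q/(πD²) = 2.654 m/s; V²/2g = 0.3589 m
Re = 1.85×10^5, ε/D = 2.13×10^-5 → f = 0.01587 (Haaland)
Major: h_f = f(L/D)·V²/2g = 0.01587·2677·0.3589 = 15.25 m
Minor: ΣK = 1.30; h_m = ΣK·V²/2g = 0.4666 m
Total H_L = 15.25 + 0.4666 = 15.72 m

H_L ≈ 15.7 m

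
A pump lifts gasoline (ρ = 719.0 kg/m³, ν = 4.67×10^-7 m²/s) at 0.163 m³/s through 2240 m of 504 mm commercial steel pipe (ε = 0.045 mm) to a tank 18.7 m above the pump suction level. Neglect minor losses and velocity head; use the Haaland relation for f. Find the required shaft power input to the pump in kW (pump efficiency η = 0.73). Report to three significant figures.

V = 4Q/(πD²) = 0.8170 m/s; Re = 8.82×10^5; ε/D = 8.93×10^-5; f = 0.01331
h_f = f(L/D)V²/2g = 2.013 m
Total head H = z + h_f = 18.7 + 2.013 = 20.71 m
P_hyd = ρgQH = 719.0·9.81·0.163·20.71 = 23.81 kW
P_shaft = P_hyd/η = 23.81/0.73 = 32.62 kW

P_shaft ≈ 32.6 kW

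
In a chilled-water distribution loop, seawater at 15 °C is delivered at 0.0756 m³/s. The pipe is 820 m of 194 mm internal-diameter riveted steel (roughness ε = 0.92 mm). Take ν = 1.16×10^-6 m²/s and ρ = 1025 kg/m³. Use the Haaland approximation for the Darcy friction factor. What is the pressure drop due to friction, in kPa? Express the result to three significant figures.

V = 4Q/(πD²) = 4·0.0756/(π·0.194²) = 2.558 m/s
Re = VD/ν = 2.558·0.194/1.16×10^-6 = 4.28×10^5 → turbulent
ε/D = 0.92/194 = 0.00474
Haaland: f = 0.03016
h_f = f(L/D)V²/(2g) = 0.03016·(820/0.194)·2.558²/(2·9.81) = 42.50 m
Δp = ρg·h_f = 1025·9.81·42.50 = 427.3 kPa

Δp ≈ 427 kPa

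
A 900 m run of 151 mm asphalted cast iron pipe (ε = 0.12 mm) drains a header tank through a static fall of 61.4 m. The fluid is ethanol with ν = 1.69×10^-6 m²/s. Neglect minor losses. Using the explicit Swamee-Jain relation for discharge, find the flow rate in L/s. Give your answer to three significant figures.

Q ≈ 57.3 L/s

Swamee-Jain (Type II): Q = -0.965·√(gD⁵h_f/L)·ln[ε/(3.7D) + √(3.17ν²L/(gD³h_f))]
√(gD⁵h_f/L) = √(9.81·0.151⁵·61.4/900) = 0.007248
ε/(3.7D) = 2.15×10^-4; √(3.17ν²L/(gD³h_f)) = 6.27×10^-5
Q = -0.965·0.007248·ln(2.775×10^-4) = 0.05728 m³/s
Check: V = 3.20 m/s, Re = 2.86×10^5, f = 0.01990, h_f = 61.9 m ≈ 61.4 m ✓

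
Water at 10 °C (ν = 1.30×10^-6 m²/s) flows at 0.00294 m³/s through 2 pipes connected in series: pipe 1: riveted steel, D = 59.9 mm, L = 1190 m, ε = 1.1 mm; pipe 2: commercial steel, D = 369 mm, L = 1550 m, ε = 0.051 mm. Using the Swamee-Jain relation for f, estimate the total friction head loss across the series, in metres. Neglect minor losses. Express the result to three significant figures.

H ≈ 53.3 m

Pipe 1: V = 1.043 m/s, Re = 4.81×10^4, ε/D = 0.0184, f = 0.04832, h_1 = f(L/D)V²/2g = 53.26 m
Pipe 2: V = 0.02749 m/s, Re = 7800, ε/D = 1.38×10^-4, f = 0.03342, h_2 = f(L/D)V²/2g = 0.005407 m
Series → Q common, losses add: H = Σh = 53.26 m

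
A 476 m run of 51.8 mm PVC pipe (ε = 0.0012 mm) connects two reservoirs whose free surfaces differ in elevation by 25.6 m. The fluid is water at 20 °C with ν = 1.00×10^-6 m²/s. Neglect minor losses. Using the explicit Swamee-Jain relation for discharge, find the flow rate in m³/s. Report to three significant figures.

Q ≈ 0.00362 m³/s

Swamee-Jain (Type II): Q = -0.965·√(gD⁵h_f/L)·ln[ε/(3.7D) + √(3.17ν²L/(gD³h_f))]
√(gD⁵h_f/L) = √(9.81·0.0518⁵·25.6/476) = 4.436×10^-4
ε/(3.7D) = 6.26×10^-6; √(3.17ν²L/(gD³h_f)) = 2.08×10^-4
Q = -0.965·4.436×10^-4·ln(2.142×10^-4) = 0.003617 m³/s
Check: V = 1.72 m/s, Re = 8.89×10^4, f = 0.01844, h_f = 25.4 m ≈ 25.6 m ✓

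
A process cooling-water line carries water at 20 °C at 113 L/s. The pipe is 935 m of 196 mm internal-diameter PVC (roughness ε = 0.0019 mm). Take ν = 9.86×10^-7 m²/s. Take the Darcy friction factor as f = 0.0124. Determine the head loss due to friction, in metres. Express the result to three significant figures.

V = 4Q/(πD²) = 4·0.113/(π·0.196²) = 3.745 m/s
h_f = f(L/D)V²/(2g) = 0.01240·(935/0.196)·3.745²/(2·9.81) = 42.29 m

h_f ≈ 42.3 m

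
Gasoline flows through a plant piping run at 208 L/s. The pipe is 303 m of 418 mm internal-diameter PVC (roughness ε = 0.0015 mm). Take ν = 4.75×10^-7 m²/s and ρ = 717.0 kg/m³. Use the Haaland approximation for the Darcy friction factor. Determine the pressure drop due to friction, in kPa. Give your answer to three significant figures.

Δp ≈ 6.64 kPa

V = 4Q/(πD²) = 4·0.208/(π·0.418²) = 1.516 m/s
Re = VD/ν = 1.516·0.418/4.75×10^-7 = 1.33×10^6 → turbulent
ε/D = 0.0015/418 = 3.59×10^-6
Haaland: f = 0.01112
h_f = f(L/D)V²/(2g) = 0.01112·(303/0.418)·1.516²/(2·9.81) = 0.9437 m
Δp = ρg·h_f = 717.0·9.81·0.9437 = 6.638 kPa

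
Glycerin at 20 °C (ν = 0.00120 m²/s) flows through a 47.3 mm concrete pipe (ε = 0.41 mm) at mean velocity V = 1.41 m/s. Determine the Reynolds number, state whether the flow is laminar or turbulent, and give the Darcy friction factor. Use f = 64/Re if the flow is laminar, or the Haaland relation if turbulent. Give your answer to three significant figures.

Re ≈ 55.6; laminar; f = 64/Re ≈ 1.15

Re = VD/ν = 1.410·0.0473/0.00120 = 55.6
Re < 2300 → laminar → f = 64/Re = 1.152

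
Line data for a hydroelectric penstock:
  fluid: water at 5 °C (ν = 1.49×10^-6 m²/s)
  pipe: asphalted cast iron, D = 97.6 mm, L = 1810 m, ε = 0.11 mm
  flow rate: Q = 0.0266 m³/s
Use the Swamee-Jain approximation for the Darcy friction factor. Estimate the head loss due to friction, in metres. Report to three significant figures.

h_f ≈ 257 m

V = 4Q/(πD²) = 4·0.0266/(π·0.0976²) = 3.555 m/s
Re = VD/ν = 3.555·0.0976/1.49×10^-6 = 2.33×10^5 → turbulent
ε/D = 0.11/97.6 = 0.00113
Swamee-Jain: f = 0.02150
h_f = f(L/D)V²/(2g) = 0.02150·(1810/0.0976)·3.555²/(2·9.81) = 257.0 m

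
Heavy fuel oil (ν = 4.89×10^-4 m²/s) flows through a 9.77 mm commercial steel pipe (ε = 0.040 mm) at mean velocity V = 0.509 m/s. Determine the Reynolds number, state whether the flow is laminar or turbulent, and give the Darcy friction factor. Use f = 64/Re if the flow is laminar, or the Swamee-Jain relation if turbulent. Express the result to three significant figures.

Re ≈ 10.2; laminar; f = 64/Re ≈ 6.29

Re = VD/ν = 0.5090·0.00977/4.89×10^-4 = 10.2
Re < 2300 → laminar → f = 64/Re = 6.293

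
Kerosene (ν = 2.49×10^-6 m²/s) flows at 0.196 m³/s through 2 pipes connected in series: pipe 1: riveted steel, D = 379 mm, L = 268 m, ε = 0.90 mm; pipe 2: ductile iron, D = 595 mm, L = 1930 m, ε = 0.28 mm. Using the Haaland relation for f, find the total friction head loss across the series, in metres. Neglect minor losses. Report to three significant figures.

Pipe 1: V = 1.737 m/s, Re = 2.64×10^5, ε/D = 0.00237, f = 0.02511, h_1 = f(L/D)V²/2g = 2.732 m
Pipe 2: V = 0.7049 m/s, Re = 1.68×10^5, ε/D = 4.71×10^-4, f = 0.01878, h_2 = f(L/D)V²/2g = 1.543 m
Series → Q common, losses add: H = Σh = 4.275 m

H ≈ 4.27 m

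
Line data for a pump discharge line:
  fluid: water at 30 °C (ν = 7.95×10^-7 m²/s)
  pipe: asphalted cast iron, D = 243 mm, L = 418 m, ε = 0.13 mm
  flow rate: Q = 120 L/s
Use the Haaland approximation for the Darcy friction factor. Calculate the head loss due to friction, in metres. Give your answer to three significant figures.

h_f ≈ 10.3 m

V = 4Q/(πD²) = 4·0.120/(π·0.243²) = 2.587 m/s
Re = VD/ν = 2.587·0.243/7.95×10^-7 = 7.91×10^5 → turbulent
ε/D = 0.13/243 = 5.35×10^-4
Haaland: f = 0.01751
h_f = f(L/D)V²/(2g) = 0.01751·(418/0.243)·2.587²/(2·9.81) = 10.28 m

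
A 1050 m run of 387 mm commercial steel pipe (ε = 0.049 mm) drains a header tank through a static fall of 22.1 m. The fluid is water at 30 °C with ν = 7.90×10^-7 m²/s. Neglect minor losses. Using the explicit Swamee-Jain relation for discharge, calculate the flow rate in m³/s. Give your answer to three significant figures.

Swamee-Jain (Type II): Q = -0.965·√(gD⁵h_f/L)·ln[ε/(3.7D) + √(3.17ν²L/(gD³h_f))]
√(gD⁵h_f/L) = √(9.81·0.387⁵·22.1/1050) = 0.04234
ε/(3.7D) = 3.42×10^-5; √(3.17ν²L/(gD³h_f)) = 1.29×10^-5
Q = -0.965·0.04234·ln(4.708×10^-5) = 0.4071 m³/s
Check: V = 3.46 m/s, Re = 1.70×10^6, f = 0.01343, h_f = 22.2 m ≈ 22.1 m ✓

Q ≈ 0.407 m³/s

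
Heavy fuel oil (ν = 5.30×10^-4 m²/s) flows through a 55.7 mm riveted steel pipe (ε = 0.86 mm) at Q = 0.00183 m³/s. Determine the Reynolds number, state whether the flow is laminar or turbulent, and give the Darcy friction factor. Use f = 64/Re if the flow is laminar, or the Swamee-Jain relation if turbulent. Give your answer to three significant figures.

Re ≈ 78.9; laminar; f = 64/Re ≈ 0.811

V = 4Q/(πD²) = 0.7510 m/s
Re = VD/ν = 0.7510·0.0557/5.30×10^-4 = 78.9
Re < 2300 → laminar → f = 64/Re = 0.8109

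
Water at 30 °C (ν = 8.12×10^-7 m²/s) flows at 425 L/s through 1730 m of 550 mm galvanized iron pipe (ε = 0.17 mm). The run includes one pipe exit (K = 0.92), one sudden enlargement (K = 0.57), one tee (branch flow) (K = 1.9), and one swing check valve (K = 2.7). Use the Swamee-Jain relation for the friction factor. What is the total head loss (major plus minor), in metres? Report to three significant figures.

H_L ≈ 9.06 m

V = 4Q/(πD²) = 1.789 m/s; V²/2g = 0.1631 m
Re = 1.21×10^6, ε/D = 3.09×10^-4 → f = 0.01572 (Swamee-Jain)
Major: h_f = f(L/D)·V²/2g = 0.01572·3145·0.1631 = 8.064 m
Minor: ΣK = 6.09; h_m = ΣK·V²/2g = 0.9933 m
Total H_L = 8.064 + 0.9933 = 9.057 m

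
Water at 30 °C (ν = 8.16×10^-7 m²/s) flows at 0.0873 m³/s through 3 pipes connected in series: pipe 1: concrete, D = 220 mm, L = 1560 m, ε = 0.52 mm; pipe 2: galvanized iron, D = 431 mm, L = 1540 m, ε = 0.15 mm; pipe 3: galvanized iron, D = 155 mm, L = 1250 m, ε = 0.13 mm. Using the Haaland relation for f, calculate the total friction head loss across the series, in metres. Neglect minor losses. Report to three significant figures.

H ≈ 217 m

Pipe 1: V = 2.297 m/s, Re = 6.19×10^5, ε/D = 0.00236, f = 0.02478, h_1 = f(L/D)V²/2g = 47.23 m
Pipe 2: V = 0.5984 m/s, Re = 3.16×10^5, ε/D = 3.48×10^-4, f = 0.01706, h_2 = f(L/D)V²/2g = 1.112 m
Pipe 3: V = 4.627 m/s, Re = 8.79×10^5, ε/D = 8.39×10^-4, f = 0.01920, h_3 = f(L/D)V²/2g = 168.9 m
Series → Q common, losses add: H = Σh = 217.3 m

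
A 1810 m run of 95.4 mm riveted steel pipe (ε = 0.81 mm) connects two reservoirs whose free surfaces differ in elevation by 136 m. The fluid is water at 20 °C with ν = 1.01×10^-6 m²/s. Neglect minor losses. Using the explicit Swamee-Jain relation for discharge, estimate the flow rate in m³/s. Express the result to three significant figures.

Q ≈ 0.0141 m³/s

Swamee-Jain (Type II): Q = -0.965·√(gD⁵h_f/L)·ln[ε/(3.7D) + √(3.17ν²L/(gD³h_f))]
√(gD⁵h_f/L) = √(9.81·0.0954⁵·136/1810) = 0.002413
ε/(3.7D) = 0.00229; √(3.17ν²L/(gD³h_f)) = 7.11×10^-5
Q = -0.965·0.002413·ln(0.002366) = 0.01408 m³/s
Check: V = 1.97 m/s, Re = 1.86×10^5, f = 0.03642, h_f = 137 m ≈ 136 m ✓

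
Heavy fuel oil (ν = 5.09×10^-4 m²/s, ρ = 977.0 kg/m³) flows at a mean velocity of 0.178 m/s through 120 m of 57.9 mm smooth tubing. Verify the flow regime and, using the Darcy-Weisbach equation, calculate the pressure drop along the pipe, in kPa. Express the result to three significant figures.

Δp ≈ 101 kPa

Re = VD/ν = 0.178·0.05790/5.09×10^-4 = 20.2 → laminar (Re < 2300)
f = 64/Re = 3.161
h_f = f(L/D)V²/(2g) = 3.161·(120/0.05790)·0.178²/(2·9.81) = 10.58 m
Δp = ρg·h_f = 977.0·9.81·10.58 = 101.4 kPa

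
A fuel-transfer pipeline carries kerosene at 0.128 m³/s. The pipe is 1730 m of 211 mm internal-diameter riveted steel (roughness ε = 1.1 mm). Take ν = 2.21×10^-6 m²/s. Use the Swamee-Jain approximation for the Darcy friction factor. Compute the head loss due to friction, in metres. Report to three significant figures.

h_f ≈ 174 m

V = 4Q/(πD²) = 4·0.128/(π·0.211²) = 3.661 m/s
Re = VD/ν = 3.661·0.211/2.21×10^-6 = 3.49×10^5 → turbulent
ε/D = 1.1/211 = 0.00521
Swamee-Jain: f = 0.03114
h_f = f(L/D)V²/(2g) = 0.03114·(1730/0.211)·3.661²/(2·9.81) = 174.4 m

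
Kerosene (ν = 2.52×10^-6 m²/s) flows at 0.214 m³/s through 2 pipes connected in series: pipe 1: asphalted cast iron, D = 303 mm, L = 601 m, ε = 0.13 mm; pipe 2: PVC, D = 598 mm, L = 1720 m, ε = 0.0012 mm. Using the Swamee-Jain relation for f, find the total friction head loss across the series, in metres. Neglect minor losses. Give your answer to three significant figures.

Pipe 1: V = 2.968 m/s, Re = 3.57×10^5, ε/D = 4.29×10^-4, f = 0.01768, h_1 = f(L/D)V²/2g = 15.74 m
Pipe 2: V = 0.7619 m/s, Re = 1.81×10^5, ε/D = 2.01×10^-6, f = 0.01586, h_2 = f(L/D)V²/2g = 1.350 m
Series → Q common, losses add: H = Σh = 17.09 m

H ≈ 17.1 m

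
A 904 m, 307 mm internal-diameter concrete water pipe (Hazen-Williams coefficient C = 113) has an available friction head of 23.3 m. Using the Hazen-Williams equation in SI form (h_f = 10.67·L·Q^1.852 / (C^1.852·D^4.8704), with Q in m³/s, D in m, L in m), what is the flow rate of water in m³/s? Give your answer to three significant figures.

Q ≈ 0.196 m³/s

Rearranging: Q = [h_f·C^1.852·D^4.8704 / (10.67·L)]^(1/1.852)
Q = [23.3·113^1.852·0.307^4.8704 / (10.67·904)]^0.540 = 0.1956 m³/s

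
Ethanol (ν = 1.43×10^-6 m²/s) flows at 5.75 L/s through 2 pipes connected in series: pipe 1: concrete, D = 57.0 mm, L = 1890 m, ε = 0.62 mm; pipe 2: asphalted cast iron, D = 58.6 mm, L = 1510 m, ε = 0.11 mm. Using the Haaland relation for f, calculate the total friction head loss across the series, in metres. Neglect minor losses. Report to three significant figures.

H ≈ 489 m

Pipe 1: V = 2.253 m/s, Re = 8.98×10^4, ε/D = 0.0109, f = 0.03967, h_1 = f(L/D)V²/2g = 340.5 m
Pipe 2: V = 2.132 m/s, Re = 8.74×10^4, ε/D = 0.00188, f = 0.02485, h_2 = f(L/D)V²/2g = 148.4 m
Series → Q common, losses add: H = Σh = 488.8 m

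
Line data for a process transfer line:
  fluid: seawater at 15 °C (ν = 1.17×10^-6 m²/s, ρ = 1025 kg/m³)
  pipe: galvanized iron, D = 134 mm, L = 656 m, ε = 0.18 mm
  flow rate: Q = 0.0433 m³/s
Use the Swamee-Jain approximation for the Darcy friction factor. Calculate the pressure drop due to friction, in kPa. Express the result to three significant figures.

Δp ≈ 519 kPa

V = 4Q/(πD²) = 4·0.0433/(π·0.134²) = 3.070 m/s
Re = VD/ν = 3.070·0.134/1.17×10^-6 = 3.52×10^5 → turbulent
ε/D = 0.18/134 = 0.00134
Swamee-Jain: f = 0.02195
h_f = f(L/D)V²/(2g) = 0.02195·(656/0.134)·3.070²/(2·9.81) = 51.62 m
Δp = ρg·h_f = 1025·9.81·51.62 = 519.1 kPa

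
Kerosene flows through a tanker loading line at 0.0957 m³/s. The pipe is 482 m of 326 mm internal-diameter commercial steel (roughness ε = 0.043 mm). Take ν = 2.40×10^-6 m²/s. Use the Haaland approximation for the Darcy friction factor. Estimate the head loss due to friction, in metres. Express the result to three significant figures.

V = 4Q/(πD²) = 4·0.0957/(π·0.326²) = 1.147 m/s
Re = VD/ν = 1.147·0.326/2.40×10^-6 = 1.56×10^5 → turbulent
ε/D = 0.043/326 = 1.32×10^-4
Haaland: f = 0.01706
h_f = f(L/D)V²/(2g) = 0.01706·(482/0.326)·1.147²/(2·9.81) = 1.690 m

h_f ≈ 1.69 m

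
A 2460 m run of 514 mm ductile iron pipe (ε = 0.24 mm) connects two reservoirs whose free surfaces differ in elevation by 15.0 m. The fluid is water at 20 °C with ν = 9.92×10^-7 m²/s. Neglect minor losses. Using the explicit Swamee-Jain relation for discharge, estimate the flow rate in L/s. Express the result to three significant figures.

Q ≈ 395 L/s

Swamee-Jain (Type II): Q = -0.965·√(gD⁵h_f/L)·ln[ε/(3.7D) + √(3.17ν²L/(gD³h_f))]
√(gD⁵h_f/L) = √(9.81·0.514⁵·15.0/2460) = 0.04633
ε/(3.7D) = 1.26×10^-4; √(3.17ν²L/(gD³h_f)) = 1.96×10^-5
Q = -0.965·0.04633·ln(1.458×10^-4) = 0.3949 m³/s
Check: V = 1.90 m/s, Re = 9.86×10^5, f = 0.01708, h_f = 15.1 m ≈ 15.0 m ✓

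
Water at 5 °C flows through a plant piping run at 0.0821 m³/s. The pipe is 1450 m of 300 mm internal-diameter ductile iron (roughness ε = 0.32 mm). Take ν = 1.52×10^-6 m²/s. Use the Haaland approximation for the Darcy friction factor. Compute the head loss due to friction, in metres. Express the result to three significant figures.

h_f ≈ 6.99 m

V = 4Q/(πD²) = 4·0.0821/(π·0.300²) = 1.161 m/s
Re = VD/ν = 1.161·0.300/1.52×10^-6 = 2.29×10^5 → turbulent
ε/D = 0.32/300 = 0.00107
Haaland: f = 0.02103
h_f = f(L/D)V²/(2g) = 0.02103·(1450/0.300)·1.161²/(2·9.81) = 6.990 m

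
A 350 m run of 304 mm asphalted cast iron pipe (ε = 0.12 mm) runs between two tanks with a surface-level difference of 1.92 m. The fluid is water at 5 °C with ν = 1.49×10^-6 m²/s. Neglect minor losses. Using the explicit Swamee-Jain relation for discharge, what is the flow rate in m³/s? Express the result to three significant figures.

Swamee-Jain (Type II): Q = -0.965·√(gD⁵h_f/L)·ln[ε/(3.7D) + √(3.17ν²L/(gD³h_f))]
√(gD⁵h_f/L) = √(9.81·0.304⁵·1.92/350) = 0.01182
ε/(3.7D) = 1.07×10^-4; √(3.17ν²L/(gD³h_f)) = 6.82×10^-5
Q = -0.965·0.01182·ln(1.749×10^-4) = 0.09868 m³/s
Check: V = 1.36 m/s, Re = 2.77×10^5, f = 0.01781, h_f = 1.93 m ≈ 1.92 m ✓

Q ≈ 0.0987 m³/s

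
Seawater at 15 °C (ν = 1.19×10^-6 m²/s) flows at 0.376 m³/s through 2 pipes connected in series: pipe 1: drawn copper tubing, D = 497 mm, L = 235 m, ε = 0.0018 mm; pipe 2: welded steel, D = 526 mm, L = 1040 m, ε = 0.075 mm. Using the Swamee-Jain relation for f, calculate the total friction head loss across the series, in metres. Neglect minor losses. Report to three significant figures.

Pipe 1: V = 1.938 m/s, Re = 8.09×10^5, ε/D = 3.62×10^-6, f = 0.01211, h_1 = f(L/D)V²/2g = 1.096 m
Pipe 2: V = 1.730 m/s, Re = 7.65×10^5, ε/D = 1.43×10^-4, f = 0.01438, h_2 = f(L/D)V²/2g = 4.338 m
Series → Q common, losses add: H = Σh = 5.434 m

H ≈ 5.43 m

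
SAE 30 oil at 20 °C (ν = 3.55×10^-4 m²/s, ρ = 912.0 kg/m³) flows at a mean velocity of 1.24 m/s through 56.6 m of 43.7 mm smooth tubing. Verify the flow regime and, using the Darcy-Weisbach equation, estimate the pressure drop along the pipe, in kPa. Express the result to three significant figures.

Δp ≈ 381 kPa

Re = VD/ν = 1.24·0.04370/3.55×10^-4 = 153 → laminar (Re < 2300)
f = 64/Re = 0.4193
h_f = f(L/D)V²/(2g) = 0.4193·(56.6/0.04370)·1.24²/(2·9.81) = 42.56 m
Δp = ρg·h_f = 912.0·9.81·42.56 = 380.8 kPa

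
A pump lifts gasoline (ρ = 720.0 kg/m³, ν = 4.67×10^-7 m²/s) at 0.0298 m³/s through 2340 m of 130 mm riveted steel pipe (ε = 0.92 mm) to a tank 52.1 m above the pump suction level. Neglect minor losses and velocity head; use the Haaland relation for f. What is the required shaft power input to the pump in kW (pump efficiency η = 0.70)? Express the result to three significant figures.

P_shaft ≈ 63.0 kW

V = 4Q/(πD²) = 2.245 m/s; Re = 6.25×10^5; ε/D = 0.00708; f = 0.03401
h_f = f(L/D)V²/2g = 157.3 m
Total head H = z + h_f = 52.1 + 157.3 = 209.4 m
P_hyd = ρgQH = 720.0·9.81·0.0298·209.4 = 44.07 kW
P_shaft = P_hyd/η = 44.07/0.70 = 62.96 kW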